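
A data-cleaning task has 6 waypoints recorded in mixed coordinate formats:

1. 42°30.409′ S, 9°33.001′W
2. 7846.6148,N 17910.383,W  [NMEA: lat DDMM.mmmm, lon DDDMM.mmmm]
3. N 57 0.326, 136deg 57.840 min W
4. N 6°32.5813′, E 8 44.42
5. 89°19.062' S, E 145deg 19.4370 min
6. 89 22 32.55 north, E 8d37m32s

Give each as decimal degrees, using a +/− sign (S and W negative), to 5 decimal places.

Point 1:
  Lat: 42 + 30.409/60 = 42.506817
  S → negative
  λ: 9 + 33.001/60 = 9.550017
  W → negative
Point 2:
  Latitude: split at 2 digits → 78° and 46.6148′; 78 + 46.6148/60 = 78.776913
  N ⇒ keep positive
  Longitude: degrees = first 3 digits = 179, minutes = 10.383; 179 + 10.383/60 = 179.173050
  W → negative
Point 3:
  Lat: 57 + 0.326/60 = 57.005433
  N ⇒ keep positive
  Lon: 57.84′ = 0.964000°; total 136.964000
  W ⇒ negate
Point 4:
  Latitude: 6 + 32.5813/60 = 6.543022
  N ⇒ keep positive
  Lon: 44.42′ = 0.740333°; total 8.740333
  E ⇒ keep positive
Point 5:
  φ: 89 + 19.062/60 = 89.317700
  S → negative
  λ: 145 + 19.437/60 = 145.323950
  E ⇒ keep positive
Point 6:
  φ: 89 + 22/60 + 32.55/3600 = 89.375708
  N → positive
  Longitude: 37′ + 32″ = 37.53333′; 8 + 37.53333/60 = 8.625556
  E → positive

1. -42.50682, -9.55002
2. 78.77691, -179.17305
3. 57.00543, -136.96400
4. 6.54302, 8.74033
5. -89.31770, 145.32395
6. 89.37571, 8.62556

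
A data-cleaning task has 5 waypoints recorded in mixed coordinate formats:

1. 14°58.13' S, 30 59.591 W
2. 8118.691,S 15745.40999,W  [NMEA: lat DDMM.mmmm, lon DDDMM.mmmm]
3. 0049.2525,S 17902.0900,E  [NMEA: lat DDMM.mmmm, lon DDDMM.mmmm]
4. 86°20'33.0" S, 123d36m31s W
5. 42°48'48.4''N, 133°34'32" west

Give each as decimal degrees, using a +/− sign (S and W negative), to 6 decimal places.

Point 1:
  φ: 58.13′ = 0.968833°; total 14.9688333
  S → negative
  λ: 30 + 59.591/60 = 30.9931833
  hemisphere W, so the sign is −
Point 2:
  Latitude: split at 2 digits → 81° and 18.691′; 81 + 18.691/60 = 81.3115167
  S ⇒ negate
  λ: degrees = first 3 digits = 157, minutes = 45.40999; 157 + 45.40999/60 = 157.7568332
  hemisphere W, so the sign is −
Point 3:
  φ: split at 2 digits → 00° and 49.2525′; 0 + 49.2525/60 = 0.8208750
  S → negative
  Lon: degrees = first 3 digits = 179, minutes = 2.09; 179 + 2.09/60 = 179.0348333
  E ⇒ keep positive
Point 4:
  Lat: 86° + 20/60 + 33/3600 = 86 + 0.333333 + 0.009167 = 86.3425000
  S ⇒ negate
  λ: 123° + 36/60 + 31/3600 = 123 + 0.600000 + 0.008611 = 123.6086111
  W → negative
Point 5:
  Latitude: 42° + 48/60 + 48.4/3600 = 42 + 0.800000 + 0.013444 = 42.8134444
  N ⇒ keep positive
  λ: 133° + 34/60 + 32/3600 = 133 + 0.566667 + 0.008889 = 133.5755556
  W ⇒ negate

1. -14.968833, -30.993183
2. -81.311517, -157.756833
3. -0.820875, 179.034833
4. -86.342500, -123.608611
5. 42.813444, -133.575556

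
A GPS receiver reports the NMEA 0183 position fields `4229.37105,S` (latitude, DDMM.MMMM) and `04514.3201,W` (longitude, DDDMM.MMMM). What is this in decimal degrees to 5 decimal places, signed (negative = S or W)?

-42.48952, -45.23867

Lat: degrees = first 2 digits = 42, minutes = 29.37105; 42 + 29.37105/60 = 42.489518
S ⇒ negate
Longitude: split at 3 digits → 045° and 14.3201′; 45 + 14.3201/60 = 45.238668
hemisphere W, so the sign is −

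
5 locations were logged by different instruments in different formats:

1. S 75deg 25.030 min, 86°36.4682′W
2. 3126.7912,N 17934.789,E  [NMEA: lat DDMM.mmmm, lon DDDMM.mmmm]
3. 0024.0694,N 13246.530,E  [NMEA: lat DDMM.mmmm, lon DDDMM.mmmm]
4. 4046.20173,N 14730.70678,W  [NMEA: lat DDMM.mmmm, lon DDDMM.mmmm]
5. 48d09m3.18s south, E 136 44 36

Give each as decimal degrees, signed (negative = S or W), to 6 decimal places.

1. -75.417167, -86.607803
2. 31.446520, 179.579817
3. 0.401157, 132.775500
4. 40.770029, -147.511780
5. -48.150883, 136.743333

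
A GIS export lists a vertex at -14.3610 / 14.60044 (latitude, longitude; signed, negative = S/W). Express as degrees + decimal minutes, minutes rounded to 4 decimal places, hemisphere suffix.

Latitude is negative → S; |value| = 14.361000
Latitude: fractional part 0.361000 → 21.660000 minutes
Lon: fractional part 0.600440 → 36.026400 minutes

14° 21.6600′ S, 14° 36.0264′ E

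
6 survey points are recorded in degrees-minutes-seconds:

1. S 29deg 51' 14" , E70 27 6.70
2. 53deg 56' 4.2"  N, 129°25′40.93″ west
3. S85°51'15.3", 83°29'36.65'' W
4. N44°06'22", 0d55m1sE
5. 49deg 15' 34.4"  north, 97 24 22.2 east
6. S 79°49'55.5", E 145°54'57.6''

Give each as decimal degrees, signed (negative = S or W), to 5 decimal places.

1. -29.85389, 70.45186
2. 53.93450, -129.42804
3. -85.85425, -83.49351
4. 44.10611, 0.91694
5. 49.25956, 97.40617
6. -79.83208, 145.91600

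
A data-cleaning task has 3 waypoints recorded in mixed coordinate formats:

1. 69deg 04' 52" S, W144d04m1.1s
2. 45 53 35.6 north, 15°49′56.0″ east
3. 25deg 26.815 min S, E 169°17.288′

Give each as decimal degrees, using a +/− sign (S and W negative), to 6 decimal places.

1. -69.081111, -144.066972
2. 45.893222, 15.832222
3. -25.446917, 169.288133

Point 1:
  Lat: 69 + 4/60 + 52/3600 = 69.0811111
  hemisphere S, so the sign is −
  Longitude: 144° + 4/60 + 1.1/3600 = 144 + 0.066667 + 0.000306 = 144.0669722
  W → negative
Point 2:
  Latitude: 45 + 53/60 + 35.6/3600 = 45.8932222
  N → positive
  Lon: 49′ + 56″ = 49.93333′; 15 + 49.93333/60 = 15.8322222
  E → positive
Point 3:
  Lat: 25 + 26.815/60 = 25.4469167
  hemisphere S, so the sign is −
  Longitude: 169 + 17.288/60 = 169.2881333
  E → positive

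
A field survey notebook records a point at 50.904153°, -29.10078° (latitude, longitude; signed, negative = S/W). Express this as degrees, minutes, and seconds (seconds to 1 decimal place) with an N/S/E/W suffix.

50°54′15.0″ N, 29°06′2.8″ W

φ: whole degrees 50; 54.24918′ → 54′ and 14.951″
Longitude is negative → W; |value| = 29.100780
Lon: 0.100780° → 6.04680′; 0.04680 × 60 = 2.808″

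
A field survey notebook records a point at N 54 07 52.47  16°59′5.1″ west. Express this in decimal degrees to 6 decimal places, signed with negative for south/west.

54.131242, -16.984750

Lat: 7′ + 52.47″ = 7.87450′; 54 + 7.87450/60 = 54.1312417
N → positive
Longitude: 16° + 59/60 + 5.1/3600 = 16 + 0.983333 + 0.001417 = 16.9847500
hemisphere W, so the sign is −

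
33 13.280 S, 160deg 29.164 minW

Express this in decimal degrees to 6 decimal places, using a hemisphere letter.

Latitude: 33 + 13.28/60 = 33.2213333
Lon: 29.164′ = 0.486067°; total 160.4860667

33.221333° S, 160.486067° W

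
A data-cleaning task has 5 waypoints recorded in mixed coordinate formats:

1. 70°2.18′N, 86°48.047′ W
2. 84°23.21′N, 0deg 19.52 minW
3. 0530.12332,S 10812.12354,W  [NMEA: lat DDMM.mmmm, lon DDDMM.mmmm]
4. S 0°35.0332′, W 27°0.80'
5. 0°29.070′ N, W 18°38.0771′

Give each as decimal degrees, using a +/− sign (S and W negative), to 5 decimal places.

Point 1:
  Latitude: 70 + 2.18/60 = 70.036333
  N ⇒ keep positive
  λ: 86 + 48.047/60 = 86.800783
  W ⇒ negate
Point 2:
  φ: 23.21′ = 0.386833°; total 84.386833
  N ⇒ keep positive
  λ: 0 + 19.52/60 = 0.325333
  W → negative
Point 3:
  Lat: degrees = first 2 digits = 5, minutes = 30.12332; 5 + 30.12332/60 = 5.502055
  hemisphere S, so the sign is −
  Lon: split at 3 digits → 108° and 12.12354′; 108 + 12.12354/60 = 108.202059
  W → negative
Point 4:
  Lat: 0 + 35.0332/60 = 0.583887
  S → negative
  Lon: 0.8′ = 0.013333°; total 27.013333
  hemisphere W, so the sign is −
Point 5:
  Lat: 0 + 29.07/60 = 0.484500
  N → positive
  λ: 38.0771′ = 0.634618°; total 18.634618
  hemisphere W, so the sign is −

1. 70.03633, -86.80078
2. 84.38683, -0.32533
3. -5.50206, -108.20206
4. -0.58389, -27.01333
5. 0.48450, -18.63462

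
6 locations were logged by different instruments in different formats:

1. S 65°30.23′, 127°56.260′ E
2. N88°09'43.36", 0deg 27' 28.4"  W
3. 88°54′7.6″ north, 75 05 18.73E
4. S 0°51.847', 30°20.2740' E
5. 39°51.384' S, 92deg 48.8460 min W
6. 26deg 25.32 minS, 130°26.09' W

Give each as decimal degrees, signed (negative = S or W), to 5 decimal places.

Point 1:
  Lat: 65 + 30.23/60 = 65.503833
  hemisphere S, so the sign is −
  Longitude: 127 + 56.26/60 = 127.937667
  E ⇒ keep positive
Point 2:
  Latitude: 88 + 9/60 + 43.36/3600 = 88.162044
  N ⇒ keep positive
  Lon: 0° + 27/60 + 28.4/3600 = 0 + 0.450000 + 0.007889 = 0.457889
  hemisphere W, so the sign is −
Point 3:
  φ: 88 + 54/60 + 7.6/3600 = 88.902111
  N → positive
  Lon: 75° + 5/60 + 18.73/3600 = 75 + 0.083333 + 0.005203 = 75.088536
  E ⇒ keep positive
Point 4:
  Latitude: 51.847′ = 0.864117°; total 0.864117
  S → negative
  Lon: 30 + 20.274/60 = 30.337900
  E ⇒ keep positive
Point 5:
  Latitude: 39 + 51.384/60 = 39.856400
  hemisphere S, so the sign is −
  λ: 92 + 48.846/60 = 92.814100
  W ⇒ negate
Point 6:
  φ: 26 + 25.32/60 = 26.422000
  S ⇒ negate
  Longitude: 26.09′ = 0.434833°; total 130.434833
  hemisphere W, so the sign is −

1. -65.50383, 127.93767
2. 88.16204, -0.45789
3. 88.90211, 75.08854
4. -0.86412, 30.33790
5. -39.85640, -92.81410
6. -26.42200, -130.43483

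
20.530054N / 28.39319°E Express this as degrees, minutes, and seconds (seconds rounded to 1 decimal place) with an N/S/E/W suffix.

20°31′48.2″ N, 28°23′35.5″ E

Lat: 0.530054° → 31.80324′; 0.80324 × 60 = 48.194″
λ: 0.393190° → 23.59140′; 0.59140 × 60 = 35.484″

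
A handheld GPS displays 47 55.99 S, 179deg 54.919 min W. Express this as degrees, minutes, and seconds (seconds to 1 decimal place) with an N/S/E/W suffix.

47°55′59.4″ S, 179°54′55.1″ W

Latitude: fractional minutes 0.99000 × 60 = 59.400″
Lon: 54.91900′ → 54′ and 0.91900 × 60 = 55.140″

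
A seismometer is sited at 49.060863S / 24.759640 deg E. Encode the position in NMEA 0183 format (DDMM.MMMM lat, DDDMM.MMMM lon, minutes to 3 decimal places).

4903.652,S / 02445.578,E

Lat: minutes = (49.060863 − 49) × 60 = 3.65178
Longitude: fractional part 0.759640 → 45.57840 minutes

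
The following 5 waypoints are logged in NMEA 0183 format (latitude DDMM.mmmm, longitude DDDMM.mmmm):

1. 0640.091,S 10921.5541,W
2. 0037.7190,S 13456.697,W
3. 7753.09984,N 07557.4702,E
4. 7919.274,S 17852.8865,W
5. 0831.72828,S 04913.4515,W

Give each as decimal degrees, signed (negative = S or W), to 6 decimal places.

Point 1:
  φ: split at 2 digits → 06° and 40.091′; 6 + 40.091/60 = 6.6681833
  S ⇒ negate
  Lon: split at 3 digits → 109° and 21.5541′; 109 + 21.5541/60 = 109.3592350
  W ⇒ negate
Point 2:
  Latitude: split at 2 digits → 00° and 37.719′; 0 + 37.719/60 = 0.6286500
  S ⇒ negate
  Longitude: degrees = first 3 digits = 134, minutes = 56.697; 134 + 56.697/60 = 134.9449500
  W ⇒ negate
Point 3:
  Latitude: split at 2 digits → 77° and 53.09984′; 77 + 53.09984/60 = 77.8849973
  N ⇒ keep positive
  λ: degrees = first 3 digits = 75, minutes = 57.4702; 75 + 57.4702/60 = 75.9578367
  E → positive
Point 4:
  Lat: split at 2 digits → 79° and 19.274′; 79 + 19.274/60 = 79.3212333
  hemisphere S, so the sign is −
  λ: split at 3 digits → 178° and 52.8865′; 178 + 52.8865/60 = 178.8814417
  W ⇒ negate
Point 5:
  Lat: degrees = first 2 digits = 8, minutes = 31.72828; 8 + 31.72828/60 = 8.5288047
  S → negative
  λ: split at 3 digits → 049° and 13.4515′; 49 + 13.4515/60 = 49.2241917
  W → negative

1. -6.668183, -109.359235
2. -0.628650, -134.944950
3. 77.884997, 75.957837
4. -79.321233, -178.881442
5. -8.528805, -49.224192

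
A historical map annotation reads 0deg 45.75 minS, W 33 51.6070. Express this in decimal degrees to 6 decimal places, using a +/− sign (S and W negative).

-0.762500, -33.860117

φ: 0 + 45.75/60 = 0.7625000
S → negative
Longitude: 33 + 51.607/60 = 33.8601167
W ⇒ negate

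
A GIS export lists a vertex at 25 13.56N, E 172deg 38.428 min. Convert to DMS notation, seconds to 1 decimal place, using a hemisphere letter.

25°13′33.6″ N, 172°38′25.7″ E

Lat: fractional minutes 0.56000 × 60 = 33.600″
Lon: 38.42800′ → 38′ and 0.42800 × 60 = 25.680″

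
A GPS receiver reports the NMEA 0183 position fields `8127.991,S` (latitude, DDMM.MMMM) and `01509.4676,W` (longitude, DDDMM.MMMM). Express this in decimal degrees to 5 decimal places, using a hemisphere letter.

81.46652° S, 15.15779° W

Lat: split at 2 digits → 81° and 27.991′; 81 + 27.991/60 = 81.466517
Lon: degrees = first 3 digits = 15, minutes = 9.4676; 15 + 9.4676/60 = 15.157793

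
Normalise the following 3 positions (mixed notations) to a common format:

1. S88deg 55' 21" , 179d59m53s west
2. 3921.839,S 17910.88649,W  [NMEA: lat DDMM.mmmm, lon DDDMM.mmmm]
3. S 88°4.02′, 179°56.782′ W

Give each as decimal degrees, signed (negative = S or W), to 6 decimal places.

Point 1:
  Lat: 88 + 55/60 + 21/3600 = 88.9225000
  S ⇒ negate
  Longitude: 59′ + 53″ = 59.88333′; 179 + 59.88333/60 = 179.9980556
  W → negative
Point 2:
  Lat: split at 2 digits → 39° and 21.839′; 39 + 21.839/60 = 39.3639833
  S → negative
  Lon: degrees = first 3 digits = 179, minutes = 10.88649; 179 + 10.88649/60 = 179.1814415
  W → negative
Point 3:
  Latitude: 4.02′ = 0.067000°; total 88.0670000
  S ⇒ negate
  Lon: 56.782′ = 0.946367°; total 179.9463667
  W ⇒ negate

1. -88.922500, -179.998056
2. -39.363983, -179.181442
3. -88.067000, -179.946367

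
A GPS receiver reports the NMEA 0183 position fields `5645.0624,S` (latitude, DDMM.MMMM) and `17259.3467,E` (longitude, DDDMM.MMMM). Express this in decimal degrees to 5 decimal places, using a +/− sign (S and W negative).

Latitude: split at 2 digits → 56° and 45.0624′; 56 + 45.0624/60 = 56.751040
S ⇒ negate
Longitude: degrees = first 3 digits = 172, minutes = 59.3467; 172 + 59.3467/60 = 172.989112
E → positive

-56.75104, 172.98911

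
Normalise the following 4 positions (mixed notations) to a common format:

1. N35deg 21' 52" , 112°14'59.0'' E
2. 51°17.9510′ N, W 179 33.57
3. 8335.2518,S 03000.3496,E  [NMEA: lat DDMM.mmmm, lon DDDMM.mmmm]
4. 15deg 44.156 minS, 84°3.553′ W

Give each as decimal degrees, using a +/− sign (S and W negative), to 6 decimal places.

1. 35.364444, 112.249722
2. 51.299183, -179.559500
3. -83.587530, 30.005827
4. -15.735933, -84.059217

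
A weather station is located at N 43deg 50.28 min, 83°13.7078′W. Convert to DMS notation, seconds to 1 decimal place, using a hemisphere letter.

φ: 50.28000′ → 50′ and 0.28000 × 60 = 16.800″
Lon: 13.70780′ → 13′ and 0.70780 × 60 = 42.468″

43°50′16.8″ N, 83°13′42.5″ W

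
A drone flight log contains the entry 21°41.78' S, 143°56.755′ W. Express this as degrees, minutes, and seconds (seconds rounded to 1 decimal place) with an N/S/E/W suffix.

Lat: fractional minutes 0.78000 × 60 = 46.800″
Lon: fractional minutes 0.75500 × 60 = 45.300″

21°41′46.8″ S, 143°56′45.3″ W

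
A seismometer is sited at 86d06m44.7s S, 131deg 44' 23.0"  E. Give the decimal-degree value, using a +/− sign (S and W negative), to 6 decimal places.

Lat: 6′ + 44.7″ = 6.74500′; 86 + 6.74500/60 = 86.1124167
S ⇒ negate
λ: 131° + 44/60 + 23/3600 = 131 + 0.733333 + 0.006389 = 131.7397222
E ⇒ keep positive

-86.112417, 131.739722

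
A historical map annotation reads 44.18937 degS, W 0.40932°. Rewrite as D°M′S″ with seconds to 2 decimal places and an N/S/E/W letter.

φ: 0.189370° → 11.36220′; 0.36220 × 60 = 21.7320″
Lon: 0.409320° → 24.55920′; 0.55920 × 60 = 33.5520″

44°11′21.73″ S, 0°24′33.55″ W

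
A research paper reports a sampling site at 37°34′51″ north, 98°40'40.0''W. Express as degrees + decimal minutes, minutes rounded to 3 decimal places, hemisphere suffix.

Lat: seconds/60 = 0.85000; minutes = 34 + 0.85000 = 34.85000
Longitude: seconds/60 = 0.66667; minutes = 40 + 0.66667 = 40.66667

37° 34.850′ N, 98° 40.667′ W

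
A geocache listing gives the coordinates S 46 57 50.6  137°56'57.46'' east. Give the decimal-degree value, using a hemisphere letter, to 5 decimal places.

Latitude: 46 + 57/60 + 50.6/3600 = 46.964056
Longitude: 56′ + 57.46″ = 56.95767′; 137 + 56.95767/60 = 137.949294

46.96406° S, 137.94929° E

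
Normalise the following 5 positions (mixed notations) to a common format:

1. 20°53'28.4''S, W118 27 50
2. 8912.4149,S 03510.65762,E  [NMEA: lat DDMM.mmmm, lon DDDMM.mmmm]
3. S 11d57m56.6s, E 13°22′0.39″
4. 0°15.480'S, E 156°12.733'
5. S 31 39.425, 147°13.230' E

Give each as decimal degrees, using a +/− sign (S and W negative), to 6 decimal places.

Point 1:
  Latitude: 20° + 53/60 + 28.4/3600 = 20 + 0.883333 + 0.007889 = 20.8912222
  S ⇒ negate
  λ: 118° + 27/60 + 50/3600 = 118 + 0.450000 + 0.013889 = 118.4638889
  W → negative
Point 2:
  φ: degrees = first 2 digits = 89, minutes = 12.4149; 89 + 12.4149/60 = 89.2069150
  S → negative
  Lon: split at 3 digits → 035° and 10.65762′; 35 + 10.65762/60 = 35.1776270
  E → positive
Point 3:
  Latitude: 57′ + 56.6″ = 57.94333′; 11 + 57.94333/60 = 11.9657222
  hemisphere S, so the sign is −
  λ: 13 + 22/60 + 0.39/3600 = 13.3667750
  E → positive
Point 4:
  φ: 15.48′ = 0.258000°; total 0.2580000
  S → negative
  Longitude: 156 + 12.733/60 = 156.2122167
  E ⇒ keep positive
Point 5:
  φ: 39.425′ = 0.657083°; total 31.6570833
  S → negative
  Lon: 13.23′ = 0.220500°; total 147.2205000
  E ⇒ keep positive

1. -20.891222, -118.463889
2. -89.206915, 35.177627
3. -11.965722, 13.366775
4. -0.258000, 156.212217
5. -31.657083, 147.220500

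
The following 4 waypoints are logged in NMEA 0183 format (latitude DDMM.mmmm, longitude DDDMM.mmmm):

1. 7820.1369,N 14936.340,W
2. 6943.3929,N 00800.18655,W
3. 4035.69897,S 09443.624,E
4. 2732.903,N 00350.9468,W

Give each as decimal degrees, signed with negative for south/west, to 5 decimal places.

1. 78.33562, -149.60567
2. 69.72322, -8.00311
3. -40.59498, 94.72707
4. 27.54838, -3.84911

Point 1:
  φ: degrees = first 2 digits = 78, minutes = 20.1369; 78 + 20.1369/60 = 78.335615
  N → positive
  λ: split at 3 digits → 149° and 36.34′; 149 + 36.34/60 = 149.605667
  W ⇒ negate
Point 2:
  φ: degrees = first 2 digits = 69, minutes = 43.3929; 69 + 43.3929/60 = 69.723215
  N ⇒ keep positive
  Lon: split at 3 digits → 008° and 0.18655′; 8 + 0.18655/60 = 8.003109
  W → negative
Point 3:
  Latitude: degrees = first 2 digits = 40, minutes = 35.69897; 40 + 35.69897/60 = 40.594983
  S ⇒ negate
  λ: degrees = first 3 digits = 94, minutes = 43.624; 94 + 43.624/60 = 94.727067
  E ⇒ keep positive
Point 4:
  Latitude: degrees = first 2 digits = 27, minutes = 32.903; 27 + 32.903/60 = 27.548383
  N ⇒ keep positive
  Longitude: split at 3 digits → 003° and 50.9468′; 3 + 50.9468/60 = 3.849113
  W ⇒ negate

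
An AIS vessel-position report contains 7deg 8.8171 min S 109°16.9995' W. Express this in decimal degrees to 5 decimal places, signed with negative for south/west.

-7.14695, -109.28333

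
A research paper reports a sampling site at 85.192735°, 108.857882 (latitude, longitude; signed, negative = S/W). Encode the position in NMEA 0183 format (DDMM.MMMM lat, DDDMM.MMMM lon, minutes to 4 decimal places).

8511.5641,N / 10851.4729,E

Lat: minutes = (85.192735 − 85) × 60 = 11.564100
Lon: minutes = (108.857882 − 108) × 60 = 51.472920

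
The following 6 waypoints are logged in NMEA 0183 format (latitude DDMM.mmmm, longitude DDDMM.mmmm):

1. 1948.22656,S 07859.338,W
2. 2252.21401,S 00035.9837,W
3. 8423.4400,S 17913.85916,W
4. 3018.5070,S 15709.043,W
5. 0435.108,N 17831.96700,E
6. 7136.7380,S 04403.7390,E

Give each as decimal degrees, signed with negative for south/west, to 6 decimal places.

1. -19.803776, -78.988967
2. -22.870234, -0.599728
3. -84.390667, -179.230986
4. -30.308450, -157.150717
5. 4.585133, 178.532783
6. -71.612300, 44.062317

Point 1:
  φ: split at 2 digits → 19° and 48.22656′; 19 + 48.22656/60 = 19.8037760
  S → negative
  Lon: degrees = first 3 digits = 78, minutes = 59.338; 78 + 59.338/60 = 78.9889667
  hemisphere W, so the sign is −
Point 2:
  Lat: split at 2 digits → 22° and 52.21401′; 22 + 52.21401/60 = 22.8702335
  S → negative
  Lon: degrees = first 3 digits = 0, minutes = 35.9837; 0 + 35.9837/60 = 0.5997283
  W → negative
Point 3:
  Latitude: split at 2 digits → 84° and 23.44′; 84 + 23.44/60 = 84.3906667
  S → negative
  Longitude: split at 3 digits → 179° and 13.85916′; 179 + 13.85916/60 = 179.2309860
  hemisphere W, so the sign is −
Point 4:
  Latitude: split at 2 digits → 30° and 18.507′; 30 + 18.507/60 = 30.3084500
  S ⇒ negate
  Longitude: degrees = first 3 digits = 157, minutes = 9.043; 157 + 9.043/60 = 157.1507167
  W ⇒ negate
Point 5:
  Lat: degrees = first 2 digits = 4, minutes = 35.108; 4 + 35.108/60 = 4.5851333
  N → positive
  Lon: split at 3 digits → 178° and 31.967′; 178 + 31.967/60 = 178.5327833
  E → positive
Point 6:
  Latitude: split at 2 digits → 71° and 36.738′; 71 + 36.738/60 = 71.6123000
  hemisphere S, so the sign is −
  Longitude: split at 3 digits → 044° and 3.739′; 44 + 3.739/60 = 44.0623167
  E → positive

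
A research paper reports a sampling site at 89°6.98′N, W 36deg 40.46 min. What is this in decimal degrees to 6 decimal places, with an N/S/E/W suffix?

Latitude: 6.98′ = 0.116333°; total 89.1163333
Lon: 40.46′ = 0.674333°; total 36.6743333

89.116333° N, 36.674333° W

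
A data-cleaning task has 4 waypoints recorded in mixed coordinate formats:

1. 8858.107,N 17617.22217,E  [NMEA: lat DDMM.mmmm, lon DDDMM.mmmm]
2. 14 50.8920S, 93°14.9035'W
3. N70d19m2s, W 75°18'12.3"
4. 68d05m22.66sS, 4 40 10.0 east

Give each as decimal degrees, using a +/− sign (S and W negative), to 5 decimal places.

Point 1:
  Lat: split at 2 digits → 88° and 58.107′; 88 + 58.107/60 = 88.968450
  N → positive
  Longitude: split at 3 digits → 176° and 17.22217′; 176 + 17.22217/60 = 176.287036
  E ⇒ keep positive
Point 2:
  Lat: 14 + 50.892/60 = 14.848200
  S → negative
  Lon: 14.9035′ = 0.248392°; total 93.248392
  W → negative
Point 3:
  Lat: 70° + 19/60 + 2/3600 = 70 + 0.316667 + 0.000556 = 70.317222
  N → positive
  Lon: 18′ + 12.3″ = 18.20500′; 75 + 18.20500/60 = 75.303417
  W → negative
Point 4:
  Latitude: 68 + 5/60 + 22.66/3600 = 68.089628
  S → negative
  Lon: 4 + 40/60 + 10/3600 = 4.669444
  E ⇒ keep positive

1. 88.96845, 176.28704
2. -14.84820, -93.24839
3. 70.31722, -75.30342
4. -68.08963, 4.66944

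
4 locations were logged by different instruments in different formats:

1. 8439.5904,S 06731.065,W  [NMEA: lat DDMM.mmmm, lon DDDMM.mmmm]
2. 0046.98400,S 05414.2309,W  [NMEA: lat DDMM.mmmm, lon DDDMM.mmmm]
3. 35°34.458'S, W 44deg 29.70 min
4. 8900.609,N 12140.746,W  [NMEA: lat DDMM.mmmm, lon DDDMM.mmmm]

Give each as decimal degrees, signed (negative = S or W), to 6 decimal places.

1. -84.659840, -67.517750
2. -0.783067, -54.237182
3. -35.574300, -44.495000
4. 89.010150, -121.679100

Point 1:
  Latitude: split at 2 digits → 84° and 39.5904′; 84 + 39.5904/60 = 84.6598400
  S → negative
  λ: split at 3 digits → 067° and 31.065′; 67 + 31.065/60 = 67.5177500
  W → negative
Point 2:
  φ: degrees = first 2 digits = 0, minutes = 46.984; 0 + 46.984/60 = 0.7830667
  S → negative
  Longitude: degrees = first 3 digits = 54, minutes = 14.2309; 54 + 14.2309/60 = 54.2371817
  hemisphere W, so the sign is −
Point 3:
  Lat: 35 + 34.458/60 = 35.5743000
  S ⇒ negate
  Lon: 29.7′ = 0.495000°; total 44.4950000
  W → negative
Point 4:
  φ: degrees = first 2 digits = 89, minutes = 0.609; 89 + 0.609/60 = 89.0101500
  N ⇒ keep positive
  Lon: degrees = first 3 digits = 121, minutes = 40.746; 121 + 40.746/60 = 121.6791000
  hemisphere W, so the sign is −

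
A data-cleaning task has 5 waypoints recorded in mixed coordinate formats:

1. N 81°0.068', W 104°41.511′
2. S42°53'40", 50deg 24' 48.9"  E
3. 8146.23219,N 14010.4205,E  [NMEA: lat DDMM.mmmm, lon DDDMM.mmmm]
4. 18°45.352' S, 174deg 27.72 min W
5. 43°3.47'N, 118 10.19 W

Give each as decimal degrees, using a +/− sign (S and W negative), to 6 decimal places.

1. 81.001133, -104.691850
2. -42.894444, 50.413583
3. 81.770537, 140.173675
4. -18.755867, -174.462000
5. 43.057833, -118.169833

Point 1:
  Lat: 81 + 0.068/60 = 81.0011333
  N ⇒ keep positive
  λ: 104 + 41.511/60 = 104.6918500
  hemisphere W, so the sign is −
Point 2:
  Latitude: 42° + 53/60 + 40/3600 = 42 + 0.883333 + 0.011111 = 42.8944444
  S ⇒ negate
  λ: 24′ + 48.9″ = 24.81500′; 50 + 24.81500/60 = 50.4135833
  E ⇒ keep positive
Point 3:
  Lat: degrees = first 2 digits = 81, minutes = 46.23219; 81 + 46.23219/60 = 81.7705365
  N → positive
  Lon: degrees = first 3 digits = 140, minutes = 10.4205; 140 + 10.4205/60 = 140.1736750
  E → positive
Point 4:
  Latitude: 18 + 45.352/60 = 18.7558667
  hemisphere S, so the sign is −
  Longitude: 27.72′ = 0.462000°; total 174.4620000
  W → negative
Point 5:
  Lat: 43 + 3.47/60 = 43.0578333
  N → positive
  Lon: 10.19′ = 0.169833°; total 118.1698333
  W → negative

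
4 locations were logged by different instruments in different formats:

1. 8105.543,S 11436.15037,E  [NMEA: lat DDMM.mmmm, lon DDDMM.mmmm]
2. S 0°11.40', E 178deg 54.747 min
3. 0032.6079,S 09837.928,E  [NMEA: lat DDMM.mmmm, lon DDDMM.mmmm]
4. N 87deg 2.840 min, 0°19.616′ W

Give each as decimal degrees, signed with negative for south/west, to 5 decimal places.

1. -81.09238, 114.60251
2. -0.19000, 178.91245
3. -0.54347, 98.63213
4. 87.04733, -0.32693

Point 1:
  φ: split at 2 digits → 81° and 5.543′; 81 + 5.543/60 = 81.092383
  S → negative
  λ: degrees = first 3 digits = 114, minutes = 36.15037; 114 + 36.15037/60 = 114.602506
  E ⇒ keep positive
Point 2:
  Lat: 0 + 11.4/60 = 0.190000
  hemisphere S, so the sign is −
  Longitude: 178 + 54.747/60 = 178.912450
  E → positive
Point 3:
  Latitude: degrees = first 2 digits = 0, minutes = 32.6079; 0 + 32.6079/60 = 0.543465
  S ⇒ negate
  λ: split at 3 digits → 098° and 37.928′; 98 + 37.928/60 = 98.632133
  E → positive
Point 4:
  Latitude: 87 + 2.84/60 = 87.047333
  N → positive
  λ: 0 + 19.616/60 = 0.326933
  W → negative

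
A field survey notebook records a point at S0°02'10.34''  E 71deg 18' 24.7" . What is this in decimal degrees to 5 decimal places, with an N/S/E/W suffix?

φ: 2′ + 10.34″ = 2.17233′; 0 + 2.17233/60 = 0.036206
Lon: 71° + 18/60 + 24.7/3600 = 71 + 0.300000 + 0.006861 = 71.306861

0.03621° S, 71.30686° E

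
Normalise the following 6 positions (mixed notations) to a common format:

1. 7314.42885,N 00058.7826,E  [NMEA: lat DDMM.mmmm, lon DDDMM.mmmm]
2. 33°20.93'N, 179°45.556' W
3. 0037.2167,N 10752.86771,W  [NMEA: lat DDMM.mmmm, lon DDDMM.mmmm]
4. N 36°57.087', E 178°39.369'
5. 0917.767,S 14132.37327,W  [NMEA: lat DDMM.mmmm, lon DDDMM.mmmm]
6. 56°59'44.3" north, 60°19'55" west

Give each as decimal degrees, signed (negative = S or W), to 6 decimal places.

1. 73.240481, 0.979710
2. 33.348833, -179.759267
3. 0.620278, -107.881129
4. 36.951450, 178.656150
5. -9.296117, -141.539555
6. 56.995639, -60.331944

Point 1:
  Lat: split at 2 digits → 73° and 14.42885′; 73 + 14.42885/60 = 73.2404808
  N ⇒ keep positive
  λ: split at 3 digits → 000° and 58.7826′; 0 + 58.7826/60 = 0.9797100
  E → positive
Point 2:
  Latitude: 33 + 20.93/60 = 33.3488333
  N ⇒ keep positive
  λ: 179 + 45.556/60 = 179.7592667
  hemisphere W, so the sign is −
Point 3:
  Lat: degrees = first 2 digits = 0, minutes = 37.2167; 0 + 37.2167/60 = 0.6202783
  N ⇒ keep positive
  λ: split at 3 digits → 107° and 52.86771′; 107 + 52.86771/60 = 107.8811285
  hemisphere W, so the sign is −
Point 4:
  Lat: 36 + 57.087/60 = 36.9514500
  N → positive
  Lon: 178 + 39.369/60 = 178.6561500
  E ⇒ keep positive
Point 5:
  Lat: degrees = first 2 digits = 9, minutes = 17.767; 9 + 17.767/60 = 9.2961167
  S → negative
  λ: split at 3 digits → 141° and 32.37327′; 141 + 32.37327/60 = 141.5395545
  W → negative
Point 6:
  Latitude: 59′ + 44.3″ = 59.73833′; 56 + 59.73833/60 = 56.9956389
  N → positive
  Lon: 60 + 19/60 + 55/3600 = 60.3319444
  W → negative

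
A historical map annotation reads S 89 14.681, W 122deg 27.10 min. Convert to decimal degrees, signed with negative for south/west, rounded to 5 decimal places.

Lat: 14.681′ = 0.244683°; total 89.244683
hemisphere S, so the sign is −
Lon: 122 + 27.1/60 = 122.451667
W ⇒ negate

-89.24468, -122.45167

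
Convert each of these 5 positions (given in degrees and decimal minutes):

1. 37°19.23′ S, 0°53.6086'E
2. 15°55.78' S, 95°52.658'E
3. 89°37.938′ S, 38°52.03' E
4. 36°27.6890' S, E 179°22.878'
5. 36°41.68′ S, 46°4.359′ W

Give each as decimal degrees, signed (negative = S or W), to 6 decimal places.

1. -37.320500, 0.893477
2. -15.929667, 95.877633
3. -89.632300, 38.867167
4. -36.461483, 179.381300
5. -36.694667, -46.072650

Point 1:
  Latitude: 37 + 19.23/60 = 37.3205000
  hemisphere S, so the sign is −
  Lon: 53.6086′ = 0.893477°; total 0.8934767
  E ⇒ keep positive
Point 2:
  Latitude: 55.78′ = 0.929667°; total 15.9296667
  S ⇒ negate
  λ: 52.658′ = 0.877633°; total 95.8776333
  E → positive
Point 3:
  Lat: 89 + 37.938/60 = 89.6323000
  S ⇒ negate
  Lon: 52.03′ = 0.867167°; total 38.8671667
  E ⇒ keep positive
Point 4:
  Lat: 27.689′ = 0.461483°; total 36.4614833
  S ⇒ negate
  Lon: 22.878′ = 0.381300°; total 179.3813000
  E → positive
Point 5:
  Latitude: 36 + 41.68/60 = 36.6946667
  hemisphere S, so the sign is −
  Longitude: 4.359′ = 0.072650°; total 46.0726500
  hemisphere W, so the sign is −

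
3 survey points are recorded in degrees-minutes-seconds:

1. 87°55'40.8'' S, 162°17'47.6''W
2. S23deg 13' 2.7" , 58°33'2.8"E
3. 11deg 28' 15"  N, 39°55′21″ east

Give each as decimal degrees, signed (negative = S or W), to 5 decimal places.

Point 1:
  φ: 87° + 55/60 + 40.8/3600 = 87 + 0.916667 + 0.011333 = 87.928000
  hemisphere S, so the sign is −
  Lon: 162° + 17/60 + 47.6/3600 = 162 + 0.283333 + 0.013222 = 162.296556
  W → negative
Point 2:
  φ: 23 + 13/60 + 2.7/3600 = 23.217417
  S ⇒ negate
  λ: 33′ + 2.8″ = 33.04667′; 58 + 33.04667/60 = 58.550778
  E → positive
Point 3:
  Lat: 28′ + 15″ = 28.25000′; 11 + 28.25000/60 = 11.470833
  N ⇒ keep positive
  λ: 39° + 55/60 + 21/3600 = 39 + 0.916667 + 0.005833 = 39.922500
  E → positive

1. -87.92800, -162.29656
2. -23.21742, 58.55078
3. 11.47083, 39.92250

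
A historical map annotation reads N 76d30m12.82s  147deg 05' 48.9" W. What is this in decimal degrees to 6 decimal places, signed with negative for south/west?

76.503561, -147.096917

Latitude: 30′ + 12.82″ = 30.21367′; 76 + 30.21367/60 = 76.5035611
N → positive
Longitude: 147° + 5/60 + 48.9/3600 = 147 + 0.083333 + 0.013583 = 147.0969167
hemisphere W, so the sign is −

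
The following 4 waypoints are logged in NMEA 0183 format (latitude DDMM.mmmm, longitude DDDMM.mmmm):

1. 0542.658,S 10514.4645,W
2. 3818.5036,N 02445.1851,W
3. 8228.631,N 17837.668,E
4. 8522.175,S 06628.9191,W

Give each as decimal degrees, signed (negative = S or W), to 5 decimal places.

Point 1:
  Lat: split at 2 digits → 05° and 42.658′; 5 + 42.658/60 = 5.710967
  S ⇒ negate
  Longitude: degrees = first 3 digits = 105, minutes = 14.4645; 105 + 14.4645/60 = 105.241075
  hemisphere W, so the sign is −
Point 2:
  Lat: degrees = first 2 digits = 38, minutes = 18.5036; 38 + 18.5036/60 = 38.308393
  N ⇒ keep positive
  λ: split at 3 digits → 024° and 45.1851′; 24 + 45.1851/60 = 24.753085
  W ⇒ negate
Point 3:
  Lat: split at 2 digits → 82° and 28.631′; 82 + 28.631/60 = 82.477183
  N ⇒ keep positive
  Longitude: degrees = first 3 digits = 178, minutes = 37.668; 178 + 37.668/60 = 178.627800
  E ⇒ keep positive
Point 4:
  Lat: split at 2 digits → 85° and 22.175′; 85 + 22.175/60 = 85.369583
  S → negative
  Longitude: split at 3 digits → 066° and 28.9191′; 66 + 28.9191/60 = 66.481985
  W ⇒ negate

1. -5.71097, -105.24108
2. 38.30839, -24.75309
3. 82.47718, 178.62780
4. -85.36958, -66.48199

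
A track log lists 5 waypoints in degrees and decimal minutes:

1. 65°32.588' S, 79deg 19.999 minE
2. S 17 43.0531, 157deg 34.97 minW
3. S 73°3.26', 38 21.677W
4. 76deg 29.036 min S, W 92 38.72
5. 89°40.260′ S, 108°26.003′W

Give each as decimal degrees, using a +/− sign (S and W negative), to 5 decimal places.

Point 1:
  Lat: 65 + 32.588/60 = 65.543133
  hemisphere S, so the sign is −
  λ: 19.999′ = 0.333317°; total 79.333317
  E ⇒ keep positive
Point 2:
  Latitude: 17 + 43.0531/60 = 17.717552
  hemisphere S, so the sign is −
  Longitude: 157 + 34.97/60 = 157.582833
  hemisphere W, so the sign is −
Point 3:
  Latitude: 3.26′ = 0.054333°; total 73.054333
  S ⇒ negate
  Longitude: 21.677′ = 0.361283°; total 38.361283
  W → negative
Point 4:
  Lat: 76 + 29.036/60 = 76.483933
  hemisphere S, so the sign is −
  Longitude: 38.72′ = 0.645333°; total 92.645333
  W → negative
Point 5:
  Lat: 89 + 40.26/60 = 89.671000
  S → negative
  λ: 108 + 26.003/60 = 108.433383
  W → negative

1. -65.54313, 79.33332
2. -17.71755, -157.58283
3. -73.05433, -38.36128
4. -76.48393, -92.64533
5. -89.67100, -108.43338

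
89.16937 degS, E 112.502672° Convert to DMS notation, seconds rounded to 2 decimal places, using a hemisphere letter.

89°10′9.73″ S, 112°30′9.62″ E

Lat: 0.169370° → 10.16220′; 0.16220 × 60 = 9.7320″
Lon: 0.502672 × 60 = 30.16032′ → 30′, remainder × 60 = 9.6192″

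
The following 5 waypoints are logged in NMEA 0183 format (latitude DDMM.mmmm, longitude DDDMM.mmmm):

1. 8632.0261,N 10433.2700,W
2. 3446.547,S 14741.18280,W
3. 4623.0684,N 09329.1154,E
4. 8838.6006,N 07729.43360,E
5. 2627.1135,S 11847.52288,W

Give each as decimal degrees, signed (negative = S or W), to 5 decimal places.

Point 1:
  φ: degrees = first 2 digits = 86, minutes = 32.0261; 86 + 32.0261/60 = 86.533768
  N ⇒ keep positive
  Lon: split at 3 digits → 104° and 33.27′; 104 + 33.27/60 = 104.554500
  hemisphere W, so the sign is −
Point 2:
  Lat: degrees = first 2 digits = 34, minutes = 46.547; 34 + 46.547/60 = 34.775783
  hemisphere S, so the sign is −
  Lon: degrees = first 3 digits = 147, minutes = 41.1828; 147 + 41.1828/60 = 147.686380
  W → negative
Point 3:
  Lat: degrees = first 2 digits = 46, minutes = 23.0684; 46 + 23.0684/60 = 46.384473
  N ⇒ keep positive
  λ: degrees = first 3 digits = 93, minutes = 29.1154; 93 + 29.1154/60 = 93.485257
  E ⇒ keep positive
Point 4:
  φ: degrees = first 2 digits = 88, minutes = 38.6006; 88 + 38.6006/60 = 88.643343
  N → positive
  λ: degrees = first 3 digits = 77, minutes = 29.4336; 77 + 29.4336/60 = 77.490560
  E ⇒ keep positive
Point 5:
  Lat: split at 2 digits → 26° and 27.1135′; 26 + 27.1135/60 = 26.451892
  hemisphere S, so the sign is −
  Lon: split at 3 digits → 118° and 47.52288′; 118 + 47.52288/60 = 118.792048
  W ⇒ negate

1. 86.53377, -104.55450
2. -34.77578, -147.68638
3. 46.38447, 93.48526
4. 88.64334, 77.49056
5. -26.45189, -118.79205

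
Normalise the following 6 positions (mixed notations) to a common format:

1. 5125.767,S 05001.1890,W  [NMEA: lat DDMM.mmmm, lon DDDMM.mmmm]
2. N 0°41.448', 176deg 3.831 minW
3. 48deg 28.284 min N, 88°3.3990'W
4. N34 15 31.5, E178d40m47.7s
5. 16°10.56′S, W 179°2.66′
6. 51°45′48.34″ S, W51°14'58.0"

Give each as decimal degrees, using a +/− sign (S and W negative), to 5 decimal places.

1. -51.42945, -50.01982
2. 0.69080, -176.06385
3. 48.47140, -88.05665
4. 34.25875, 178.67992
5. -16.17600, -179.04433
6. -51.76343, -51.24944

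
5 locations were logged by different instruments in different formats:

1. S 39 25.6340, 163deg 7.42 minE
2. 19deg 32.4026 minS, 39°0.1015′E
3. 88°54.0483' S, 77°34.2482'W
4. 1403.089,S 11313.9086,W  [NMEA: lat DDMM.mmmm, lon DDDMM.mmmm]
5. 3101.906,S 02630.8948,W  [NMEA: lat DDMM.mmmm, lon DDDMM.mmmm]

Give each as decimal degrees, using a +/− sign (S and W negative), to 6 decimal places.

Point 1:
  Lat: 25.634′ = 0.427233°; total 39.4272333
  S → negative
  Lon: 7.42′ = 0.123667°; total 163.1236667
  E → positive
Point 2:
  φ: 19 + 32.4026/60 = 19.5400433
  S → negative
  Lon: 0.1015′ = 0.001692°; total 39.0016917
  E ⇒ keep positive
Point 3:
  φ: 88 + 54.0483/60 = 88.9008050
  S → negative
  λ: 34.2482′ = 0.570803°; total 77.5708033
  hemisphere W, so the sign is −
Point 4:
  φ: split at 2 digits → 14° and 3.089′; 14 + 3.089/60 = 14.0514833
  S ⇒ negate
  Longitude: split at 3 digits → 113° and 13.9086′; 113 + 13.9086/60 = 113.2318100
  hemisphere W, so the sign is −
Point 5:
  φ: degrees = first 2 digits = 31, minutes = 1.906; 31 + 1.906/60 = 31.0317667
  hemisphere S, so the sign is −
  Lon: degrees = first 3 digits = 26, minutes = 30.8948; 26 + 30.8948/60 = 26.5149133
  W ⇒ negate

1. -39.427233, 163.123667
2. -19.540043, 39.001692
3. -88.900805, -77.570803
4. -14.051483, -113.231810
5. -31.031767, -26.514913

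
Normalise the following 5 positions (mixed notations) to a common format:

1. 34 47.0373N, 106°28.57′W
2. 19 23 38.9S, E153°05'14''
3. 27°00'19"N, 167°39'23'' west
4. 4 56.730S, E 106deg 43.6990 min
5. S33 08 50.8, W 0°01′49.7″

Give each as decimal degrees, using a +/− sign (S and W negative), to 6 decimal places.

1. 34.783955, -106.476167
2. -19.394139, 153.087222
3. 27.005278, -167.656389
4. -4.945500, 106.728317
5. -33.147444, -0.030472

Point 1:
  Lat: 47.0373′ = 0.783955°; total 34.7839550
  N → positive
  λ: 28.57′ = 0.476167°; total 106.4761667
  W → negative
Point 2:
  φ: 19 + 23/60 + 38.9/3600 = 19.3941389
  S ⇒ negate
  Longitude: 5′ + 14″ = 5.23333′; 153 + 5.23333/60 = 153.0872222
  E ⇒ keep positive
Point 3:
  φ: 0′ + 19″ = 0.31667′; 27 + 0.31667/60 = 27.0052778
  N ⇒ keep positive
  λ: 167° + 39/60 + 23/3600 = 167 + 0.650000 + 0.006389 = 167.6563889
  hemisphere W, so the sign is −
Point 4:
  φ: 56.73′ = 0.945500°; total 4.9455000
  hemisphere S, so the sign is −
  Lon: 106 + 43.699/60 = 106.7283167
  E ⇒ keep positive
Point 5:
  Latitude: 33° + 8/60 + 50.8/3600 = 33 + 0.133333 + 0.014111 = 33.1474444
  hemisphere S, so the sign is −
  Lon: 1′ + 49.7″ = 1.82833′; 0 + 1.82833/60 = 0.0304722
  hemisphere W, so the sign is −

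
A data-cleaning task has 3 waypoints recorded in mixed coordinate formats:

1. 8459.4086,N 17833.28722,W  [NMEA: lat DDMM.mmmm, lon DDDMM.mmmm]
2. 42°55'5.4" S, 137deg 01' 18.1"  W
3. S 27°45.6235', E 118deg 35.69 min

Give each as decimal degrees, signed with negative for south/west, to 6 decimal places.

1. 84.990143, -178.554787
2. -42.918167, -137.021694
3. -27.760392, 118.594833

Point 1:
  φ: split at 2 digits → 84° and 59.4086′; 84 + 59.4086/60 = 84.9901433
  N → positive
  λ: split at 3 digits → 178° and 33.28722′; 178 + 33.28722/60 = 178.5547870
  W → negative
Point 2:
  Latitude: 42 + 55/60 + 5.4/3600 = 42.9181667
  hemisphere S, so the sign is −
  Longitude: 137 + 1/60 + 18.1/3600 = 137.0216944
  hemisphere W, so the sign is −
Point 3:
  Latitude: 27 + 45.6235/60 = 27.7603917
  S ⇒ negate
  Longitude: 35.69′ = 0.594833°; total 118.5948333
  E ⇒ keep positive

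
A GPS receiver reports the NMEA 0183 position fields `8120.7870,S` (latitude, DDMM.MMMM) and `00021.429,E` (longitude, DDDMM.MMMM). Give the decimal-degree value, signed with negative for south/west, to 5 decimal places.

-81.34645, 0.35715

φ: degrees = first 2 digits = 81, minutes = 20.787; 81 + 20.787/60 = 81.346450
S → negative
Lon: degrees = first 3 digits = 0, minutes = 21.429; 0 + 21.429/60 = 0.357150
E ⇒ keep positive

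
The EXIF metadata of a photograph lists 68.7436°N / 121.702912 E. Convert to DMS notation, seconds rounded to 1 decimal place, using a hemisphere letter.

φ: whole degrees 68; 44.61600′ → 44′ and 36.960″
λ: whole degrees 121; 42.17472′ → 42′ and 10.483″

68°44′37.0″ N, 121°42′10.5″ E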